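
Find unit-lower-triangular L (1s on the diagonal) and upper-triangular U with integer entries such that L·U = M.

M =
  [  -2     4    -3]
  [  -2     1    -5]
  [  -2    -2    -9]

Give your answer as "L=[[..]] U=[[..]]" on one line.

L=[[1,0,0],[1,1,0],[1,2,1]] U=[[-2,4,-3],[0,-3,-2],[0,0,-2]]

  R1 -= 1·R0 → [0,-3,-2]
  R2 -= 1·R0 → [0,-6,-6]
  R2 -= 2·R1 → [0,0,-2]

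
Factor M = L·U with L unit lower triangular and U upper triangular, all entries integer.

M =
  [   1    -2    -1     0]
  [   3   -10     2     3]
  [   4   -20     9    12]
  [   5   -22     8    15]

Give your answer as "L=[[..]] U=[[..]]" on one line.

  r1 -= 3·r0 → [0,-4,5,3]
  r2 -= 4·r0 → [0,-12,13,12]
  r3 -= 5·r0 → [0,-12,13,15]
  r2 -= 3·r1 → [0,0,-2,3]
  r3 -= 3·r1 → [0,0,-2,6]
  r3 -= 1·r2 → [0,0,0,3]

L=[[1,0,0,0],[3,1,0,0],[4,3,1,0],[5,3,1,1]] U=[[1,-2,-1,0],[0,-4,5,3],[0,0,-2,3],[0,0,0,3]]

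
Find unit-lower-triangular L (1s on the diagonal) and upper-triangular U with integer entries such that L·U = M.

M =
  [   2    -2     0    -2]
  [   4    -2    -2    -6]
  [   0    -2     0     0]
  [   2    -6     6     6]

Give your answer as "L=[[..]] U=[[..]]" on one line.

  R1 -= 2·R0 → [0,2,-2,-2]
  R2 -= 0·R0 → [0,-2,0,0]
  R3 -= 1·R0 → [0,-4,6,8]
  R2 -= -1·R1 → [0,0,-2,-2]
  R3 -= -2·R1 → [0,0,2,4]
  R3 -= -1·R2 → [0,0,0,2]

L=[[1,0,0,0],[2,1,0,0],[0,-1,1,0],[1,-2,-1,1]] U=[[2,-2,0,-2],[0,2,-2,-2],[0,0,-2,-2],[0,0,0,2]]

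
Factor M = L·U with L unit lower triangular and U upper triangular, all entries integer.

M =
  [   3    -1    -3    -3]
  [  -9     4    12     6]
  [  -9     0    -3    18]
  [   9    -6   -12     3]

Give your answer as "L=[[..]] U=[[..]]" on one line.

L=[[1,0,0,0],[-3,1,0,0],[-3,-3,1,0],[3,-3,-2,1]] U=[[3,-1,-3,-3],[0,1,3,-3],[0,0,-3,0],[0,0,0,3]]

  row1 -= -3·row0 → [0,1,3,-3]
  row2 -= -3·row0 → [0,-3,-12,9]
  row3 -= 3·row0 → [0,-3,-3,12]
  row2 -= -3·row1 → [0,0,-3,0]
  row3 -= -3·row1 → [0,0,6,3]
  row3 -= -2·row2 → [0,0,0,3]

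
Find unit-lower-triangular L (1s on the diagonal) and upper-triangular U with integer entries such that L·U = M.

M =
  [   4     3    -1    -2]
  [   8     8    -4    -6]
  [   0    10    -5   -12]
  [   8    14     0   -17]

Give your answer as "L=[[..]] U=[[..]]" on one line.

  r1 -= 2·r0 → [0,2,-2,-2]
  r2 -= 0·r0 → [0,10,-5,-12]
  r3 -= 2·r0 → [0,8,2,-13]
  r2 -= 5·r1 → [0,0,5,-2]
  r3 -= 4·r1 → [0,0,10,-5]
  r3 -= 2·r2 → [0,0,0,-1]

L=[[1,0,0,0],[2,1,0,0],[0,5,1,0],[2,4,2,1]] U=[[4,3,-1,-2],[0,2,-2,-2],[0,0,5,-2],[0,0,0,-1]]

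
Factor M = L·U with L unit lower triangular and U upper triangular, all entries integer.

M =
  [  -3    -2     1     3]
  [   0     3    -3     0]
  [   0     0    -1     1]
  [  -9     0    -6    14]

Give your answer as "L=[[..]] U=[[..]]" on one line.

  R1 -= 0·R0 → [0,3,-3,0]
  R2 -= 0·R0 → [0,0,-1,1]
  R3 -= 3·R0 → [0,6,-9,5]
  R2 -= 0·R1 → [0,0,-1,1]
  R3 -= 2·R1 → [0,0,-3,5]
  R3 -= 3·R2 → [0,0,0,2]

L=[[1,0,0,0],[0,1,0,0],[0,0,1,0],[3,2,3,1]] U=[[-3,-2,1,3],[0,3,-3,0],[0,0,-1,1],[0,0,0,2]]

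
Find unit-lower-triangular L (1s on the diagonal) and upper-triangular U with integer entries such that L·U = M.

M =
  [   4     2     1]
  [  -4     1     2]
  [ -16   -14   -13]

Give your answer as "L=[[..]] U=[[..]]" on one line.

  row1 -= -1·row0 → [0,3,3]
  row2 -= -4·row0 → [0,-6,-9]
  row2 -= -2·row1 → [0,0,-3]

L=[[1,0,0],[-1,1,0],[-4,-2,1]] U=[[4,2,1],[0,3,3],[0,0,-3]]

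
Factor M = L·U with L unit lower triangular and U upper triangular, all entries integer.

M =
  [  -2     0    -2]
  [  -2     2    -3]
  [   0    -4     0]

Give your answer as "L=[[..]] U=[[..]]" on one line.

L=[[1,0,0],[1,1,0],[0,-2,1]] U=[[-2,0,-2],[0,2,-1],[0,0,-2]]

  row1 -= 1·row0 → [0,2,-1]
  row2 -= 0·row0 → [0,-4,0]
  row2 -= -2·row1 → [0,0,-2]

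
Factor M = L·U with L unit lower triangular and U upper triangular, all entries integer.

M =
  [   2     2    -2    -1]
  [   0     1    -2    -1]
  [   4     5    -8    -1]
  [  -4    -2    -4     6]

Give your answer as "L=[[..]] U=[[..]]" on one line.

  R1 -= 0·R0 → [0,1,-2,-1]
  R2 -= 2·R0 → [0,1,-4,1]
  R3 -= -2·R0 → [0,2,-8,4]
  R2 -= 1·R1 → [0,0,-2,2]
  R3 -= 2·R1 → [0,0,-4,6]
  R3 -= 2·R2 → [0,0,0,2]

L=[[1,0,0,0],[0,1,0,0],[2,1,1,0],[-2,2,2,1]] U=[[2,2,-2,-1],[0,1,-2,-1],[0,0,-2,2],[0,0,0,2]]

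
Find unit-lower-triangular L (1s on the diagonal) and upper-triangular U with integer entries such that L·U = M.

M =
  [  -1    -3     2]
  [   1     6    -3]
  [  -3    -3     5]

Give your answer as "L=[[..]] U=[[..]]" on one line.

L=[[1,0,0],[-1,1,0],[3,2,1]] U=[[-1,-3,2],[0,3,-1],[0,0,1]]

  R1 -= -1·R0 → [0,3,-1]
  R2 -= 3·R0 → [0,6,-1]
  R2 -= 2·R1 → [0,0,1]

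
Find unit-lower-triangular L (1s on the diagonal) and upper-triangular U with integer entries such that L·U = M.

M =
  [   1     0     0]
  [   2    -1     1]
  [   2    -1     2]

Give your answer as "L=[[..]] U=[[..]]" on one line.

L=[[1,0,0],[2,1,0],[2,1,1]] U=[[1,0,0],[0,-1,1],[0,0,1]]

  r1 -= 2·r0 → [0,-1,1]
  r2 -= 2·r0 → [0,-1,2]
  r2 -= 1·r1 → [0,0,1]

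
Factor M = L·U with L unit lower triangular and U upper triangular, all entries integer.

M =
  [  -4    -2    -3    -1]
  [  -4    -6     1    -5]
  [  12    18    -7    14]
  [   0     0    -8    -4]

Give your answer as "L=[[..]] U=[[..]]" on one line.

L=[[1,0,0,0],[1,1,0,0],[-3,-3,1,0],[0,0,2,1]] U=[[-4,-2,-3,-1],[0,-4,4,-4],[0,0,-4,-1],[0,0,0,-2]]

  r1 -= 1·r0 → [0,-4,4,-4]
  r2 -= -3·r0 → [0,12,-16,11]
  r3 -= 0·r0 → [0,0,-8,-4]
  r2 -= -3·r1 → [0,0,-4,-1]
  r3 -= 0·r1 → [0,0,-8,-4]
  r3 -= 2·r2 → [0,0,0,-2]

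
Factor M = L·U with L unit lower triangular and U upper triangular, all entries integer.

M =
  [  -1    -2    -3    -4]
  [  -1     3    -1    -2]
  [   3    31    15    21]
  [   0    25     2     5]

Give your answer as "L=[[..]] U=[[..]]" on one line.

  row1 -= 1·row0 → [0,5,2,2]
  row2 -= -3·row0 → [0,25,6,9]
  row3 -= 0·row0 → [0,25,2,5]
  row2 -= 5·row1 → [0,0,-4,-1]
  row3 -= 5·row1 → [0,0,-8,-5]
  row3 -= 2·row2 → [0,0,0,-3]

L=[[1,0,0,0],[1,1,0,0],[-3,5,1,0],[0,5,2,1]] U=[[-1,-2,-3,-4],[0,5,2,2],[0,0,-4,-1],[0,0,0,-3]]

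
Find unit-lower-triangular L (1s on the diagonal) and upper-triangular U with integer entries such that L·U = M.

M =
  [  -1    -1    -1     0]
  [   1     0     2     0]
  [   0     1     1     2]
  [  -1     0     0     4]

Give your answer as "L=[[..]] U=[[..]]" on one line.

  R1 -= -1·R0 → [0,-1,1,0]
  R2 -= 0·R0 → [0,1,1,2]
  R3 -= 1·R0 → [0,1,1,4]
  R2 -= -1·R1 → [0,0,2,2]
  R3 -= -1·R1 → [0,0,2,4]
  R3 -= 1·R2 → [0,0,0,2]

L=[[1,0,0,0],[-1,1,0,0],[0,-1,1,0],[1,-1,1,1]] U=[[-1,-1,-1,0],[0,-1,1,0],[0,0,2,2],[0,0,0,2]]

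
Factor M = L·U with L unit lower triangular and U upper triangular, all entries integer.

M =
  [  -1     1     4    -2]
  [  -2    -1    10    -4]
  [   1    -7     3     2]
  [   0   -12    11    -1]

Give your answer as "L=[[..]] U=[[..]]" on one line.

  row1 -= 2·row0 → [0,-3,2,0]
  row2 -= -1·row0 → [0,-6,7,0]
  row3 -= 0·row0 → [0,-12,11,-1]
  row2 -= 2·row1 → [0,0,3,0]
  row3 -= 4·row1 → [0,0,3,-1]
  row3 -= 1·row2 → [0,0,0,-1]

L=[[1,0,0,0],[2,1,0,0],[-1,2,1,0],[0,4,1,1]] U=[[-1,1,4,-2],[0,-3,2,0],[0,0,3,0],[0,0,0,-1]]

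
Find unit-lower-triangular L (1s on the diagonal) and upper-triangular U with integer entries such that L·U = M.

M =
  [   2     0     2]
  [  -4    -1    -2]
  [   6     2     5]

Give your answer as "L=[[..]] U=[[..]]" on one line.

L=[[1,0,0],[-2,1,0],[3,-2,1]] U=[[2,0,2],[0,-1,2],[0,0,3]]

  r1 -= -2·r0 → [0,-1,2]
  r2 -= 3·r0 → [0,2,-1]
  r2 -= -2·r1 → [0,0,3]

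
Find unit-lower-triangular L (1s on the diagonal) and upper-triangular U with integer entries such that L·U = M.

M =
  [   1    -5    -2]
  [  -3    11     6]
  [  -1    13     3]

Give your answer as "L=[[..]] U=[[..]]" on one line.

L=[[1,0,0],[-3,1,0],[-1,-2,1]] U=[[1,-5,-2],[0,-4,0],[0,0,1]]

  row1 -= -3·row0 → [0,-4,0]
  row2 -= -1·row0 → [0,8,1]
  row2 -= -2·row1 → [0,0,1]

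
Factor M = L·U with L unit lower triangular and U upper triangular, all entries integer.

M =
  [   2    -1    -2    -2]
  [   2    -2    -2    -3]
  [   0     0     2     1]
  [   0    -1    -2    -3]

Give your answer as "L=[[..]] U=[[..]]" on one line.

  r1 -= 1·r0 → [0,-1,0,-1]
  r2 -= 0·r0 → [0,0,2,1]
  r3 -= 0·r0 → [0,-1,-2,-3]
  r2 -= 0·r1 → [0,0,2,1]
  r3 -= 1·r1 → [0,0,-2,-2]
  r3 -= -1·r2 → [0,0,0,-1]

L=[[1,0,0,0],[1,1,0,0],[0,0,1,0],[0,1,-1,1]] U=[[2,-1,-2,-2],[0,-1,0,-1],[0,0,2,1],[0,0,0,-1]]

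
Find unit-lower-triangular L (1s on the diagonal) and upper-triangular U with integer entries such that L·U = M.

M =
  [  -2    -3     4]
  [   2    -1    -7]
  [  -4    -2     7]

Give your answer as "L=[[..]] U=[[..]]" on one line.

  r1 -= -1·r0 → [0,-4,-3]
  r2 -= 2·r0 → [0,4,-1]
  r2 -= -1·r1 → [0,0,-4]

L=[[1,0,0],[-1,1,0],[2,-1,1]] U=[[-2,-3,4],[0,-4,-3],[0,0,-4]]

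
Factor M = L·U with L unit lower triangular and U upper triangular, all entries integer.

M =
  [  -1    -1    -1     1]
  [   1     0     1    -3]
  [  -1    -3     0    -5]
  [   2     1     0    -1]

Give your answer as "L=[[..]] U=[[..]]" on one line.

L=[[1,0,0,0],[-1,1,0,0],[1,2,1,0],[-2,1,-2,1]] U=[[-1,-1,-1,1],[0,-1,0,-2],[0,0,1,-2],[0,0,0,-1]]

  r1 -= -1·r0 → [0,-1,0,-2]
  r2 -= 1·r0 → [0,-2,1,-6]
  r3 -= -2·r0 → [0,-1,-2,1]
  r2 -= 2·r1 → [0,0,1,-2]
  r3 -= 1·r1 → [0,0,-2,3]
  r3 -= -2·r2 → [0,0,0,-1]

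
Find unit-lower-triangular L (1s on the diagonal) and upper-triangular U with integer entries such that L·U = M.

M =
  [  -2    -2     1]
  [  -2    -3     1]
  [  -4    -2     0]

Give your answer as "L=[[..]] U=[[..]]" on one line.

  R1 -= 1·R0 → [0,-1,0]
  R2 -= 2·R0 → [0,2,-2]
  R2 -= -2·R1 → [0,0,-2]

L=[[1,0,0],[1,1,0],[2,-2,1]] U=[[-2,-2,1],[0,-1,0],[0,0,-2]]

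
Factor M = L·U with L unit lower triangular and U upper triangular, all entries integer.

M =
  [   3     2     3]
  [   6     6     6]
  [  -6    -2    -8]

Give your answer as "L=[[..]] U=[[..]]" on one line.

  row1 -= 2·row0 → [0,2,0]
  row2 -= -2·row0 → [0,2,-2]
  row2 -= 1·row1 → [0,0,-2]

L=[[1,0,0],[2,1,0],[-2,1,1]] U=[[3,2,3],[0,2,0],[0,0,-2]]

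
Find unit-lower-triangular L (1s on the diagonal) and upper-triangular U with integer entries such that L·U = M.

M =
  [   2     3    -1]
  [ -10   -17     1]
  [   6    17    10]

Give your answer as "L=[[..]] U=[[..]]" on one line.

L=[[1,0,0],[-5,1,0],[3,-4,1]] U=[[2,3,-1],[0,-2,-4],[0,0,-3]]

  r1 -= -5·r0 → [0,-2,-4]
  r2 -= 3·r0 → [0,8,13]
  r2 -= -4·r1 → [0,0,-3]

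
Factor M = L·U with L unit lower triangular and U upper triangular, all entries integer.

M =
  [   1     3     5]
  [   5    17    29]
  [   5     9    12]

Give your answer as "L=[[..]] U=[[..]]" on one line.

  row1 -= 5·row0 → [0,2,4]
  row2 -= 5·row0 → [0,-6,-13]
  row2 -= -3·row1 → [0,0,-1]

L=[[1,0,0],[5,1,0],[5,-3,1]] U=[[1,3,5],[0,2,4],[0,0,-1]]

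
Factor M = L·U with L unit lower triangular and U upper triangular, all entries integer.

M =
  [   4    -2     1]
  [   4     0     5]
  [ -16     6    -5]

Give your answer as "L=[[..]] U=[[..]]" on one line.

  row1 -= 1·row0 → [0,2,4]
  row2 -= -4·row0 → [0,-2,-1]
  row2 -= -1·row1 → [0,0,3]

L=[[1,0,0],[1,1,0],[-4,-1,1]] U=[[4,-2,1],[0,2,4],[0,0,3]]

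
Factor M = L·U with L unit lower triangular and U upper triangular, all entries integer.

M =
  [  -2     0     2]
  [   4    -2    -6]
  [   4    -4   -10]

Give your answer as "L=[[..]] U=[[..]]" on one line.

  row1 -= -2·row0 → [0,-2,-2]
  row2 -= -2·row0 → [0,-4,-6]
  row2 -= 2·row1 → [0,0,-2]

L=[[1,0,0],[-2,1,0],[-2,2,1]] U=[[-2,0,2],[0,-2,-2],[0,0,-2]]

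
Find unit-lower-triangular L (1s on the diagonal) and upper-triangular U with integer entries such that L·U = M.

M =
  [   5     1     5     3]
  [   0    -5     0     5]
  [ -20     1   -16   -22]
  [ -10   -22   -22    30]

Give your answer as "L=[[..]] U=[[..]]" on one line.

L=[[1,0,0,0],[0,1,0,0],[-4,-1,1,0],[-2,4,-3,1]] U=[[5,1,5,3],[0,-5,0,5],[0,0,4,-5],[0,0,0,1]]

  row1 -= 0·row0 → [0,-5,0,5]
  row2 -= -4·row0 → [0,5,4,-10]
  row3 -= -2·row0 → [0,-20,-12,36]
  row2 -= -1·row1 → [0,0,4,-5]
  row3 -= 4·row1 → [0,0,-12,16]
  row3 -= -3·row2 → [0,0,0,1]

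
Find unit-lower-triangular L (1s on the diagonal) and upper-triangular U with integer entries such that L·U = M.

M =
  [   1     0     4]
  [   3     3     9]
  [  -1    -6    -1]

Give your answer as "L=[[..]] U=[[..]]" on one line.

  r1 -= 3·r0 → [0,3,-3]
  r2 -= -1·r0 → [0,-6,3]
  r2 -= -2·r1 → [0,0,-3]

L=[[1,0,0],[3,1,0],[-1,-2,1]] U=[[1,0,4],[0,3,-3],[0,0,-3]]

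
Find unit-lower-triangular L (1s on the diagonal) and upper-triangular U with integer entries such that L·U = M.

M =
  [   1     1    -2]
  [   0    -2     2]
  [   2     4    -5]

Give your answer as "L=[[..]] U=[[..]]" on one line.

  R1 -= 0·R0 → [0,-2,2]
  R2 -= 2·R0 → [0,2,-1]
  R2 -= -1·R1 → [0,0,1]

L=[[1,0,0],[0,1,0],[2,-1,1]] U=[[1,1,-2],[0,-2,2],[0,0,1]]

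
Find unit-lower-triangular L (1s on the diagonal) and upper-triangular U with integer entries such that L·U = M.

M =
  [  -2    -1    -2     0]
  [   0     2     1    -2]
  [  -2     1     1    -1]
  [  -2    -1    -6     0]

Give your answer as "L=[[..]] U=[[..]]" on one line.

L=[[1,0,0,0],[0,1,0,0],[1,1,1,0],[1,0,-2,1]] U=[[-2,-1,-2,0],[0,2,1,-2],[0,0,2,1],[0,0,0,2]]

  r1 -= 0·r0 → [0,2,1,-2]
  r2 -= 1·r0 → [0,2,3,-1]
  r3 -= 1·r0 → [0,0,-4,0]
  r2 -= 1·r1 → [0,0,2,1]
  r3 -= 0·r1 → [0,0,-4,0]
  r3 -= -2·r2 → [0,0,0,2]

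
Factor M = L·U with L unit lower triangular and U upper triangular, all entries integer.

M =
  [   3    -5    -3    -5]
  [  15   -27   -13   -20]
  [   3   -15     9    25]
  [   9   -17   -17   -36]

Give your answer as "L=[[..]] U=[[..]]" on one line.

  row1 -= 5·row0 → [0,-2,2,5]
  row2 -= 1·row0 → [0,-10,12,30]
  row3 -= 3·row0 → [0,-2,-8,-21]
  row2 -= 5·row1 → [0,0,2,5]
  row3 -= 1·row1 → [0,0,-10,-26]
  row3 -= -5·row2 → [0,0,0,-1]

L=[[1,0,0,0],[5,1,0,0],[1,5,1,0],[3,1,-5,1]] U=[[3,-5,-3,-5],[0,-2,2,5],[0,0,2,5],[0,0,0,-1]]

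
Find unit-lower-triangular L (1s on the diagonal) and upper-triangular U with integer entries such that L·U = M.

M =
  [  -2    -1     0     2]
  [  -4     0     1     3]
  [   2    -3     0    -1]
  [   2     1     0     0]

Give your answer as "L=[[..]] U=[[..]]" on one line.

  r1 -= 2·r0 → [0,2,1,-1]
  r2 -= -1·r0 → [0,-4,0,1]
  r3 -= -1·r0 → [0,0,0,2]
  r2 -= -2·r1 → [0,0,2,-1]
  r3 -= 0·r1 → [0,0,0,2]
  r3 -= 0·r2 → [0,0,0,2]

L=[[1,0,0,0],[2,1,0,0],[-1,-2,1,0],[-1,0,0,1]] U=[[-2,-1,0,2],[0,2,1,-1],[0,0,2,-1],[0,0,0,2]]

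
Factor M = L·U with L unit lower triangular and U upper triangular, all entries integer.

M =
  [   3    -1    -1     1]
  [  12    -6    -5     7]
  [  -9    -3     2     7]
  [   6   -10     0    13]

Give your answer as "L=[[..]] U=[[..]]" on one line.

L=[[1,0,0,0],[4,1,0,0],[-3,3,1,0],[2,4,3,1]] U=[[3,-1,-1,1],[0,-2,-1,3],[0,0,2,1],[0,0,0,-4]]

  R1 -= 4·R0 → [0,-2,-1,3]
  R2 -= -3·R0 → [0,-6,-1,10]
  R3 -= 2·R0 → [0,-8,2,11]
  R2 -= 3·R1 → [0,0,2,1]
  R3 -= 4·R1 → [0,0,6,-1]
  R3 -= 3·R2 → [0,0,0,-4]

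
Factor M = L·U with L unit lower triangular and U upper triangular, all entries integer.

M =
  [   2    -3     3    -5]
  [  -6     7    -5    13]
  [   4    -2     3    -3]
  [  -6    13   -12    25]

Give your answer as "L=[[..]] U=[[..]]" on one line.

  r1 -= -3·r0 → [0,-2,4,-2]
  r2 -= 2·r0 → [0,4,-3,7]
  r3 -= -3·r0 → [0,4,-3,10]
  r2 -= -2·r1 → [0,0,5,3]
  r3 -= -2·r1 → [0,0,5,6]
  r3 -= 1·r2 → [0,0,0,3]

L=[[1,0,0,0],[-3,1,0,0],[2,-2,1,0],[-3,-2,1,1]] U=[[2,-3,3,-5],[0,-2,4,-2],[0,0,5,3],[0,0,0,3]]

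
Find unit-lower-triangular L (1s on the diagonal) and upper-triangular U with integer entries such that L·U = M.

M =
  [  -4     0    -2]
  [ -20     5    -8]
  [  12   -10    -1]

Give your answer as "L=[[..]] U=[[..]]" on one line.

  row1 -= 5·row0 → [0,5,2]
  row2 -= -3·row0 → [0,-10,-7]
  row2 -= -2·row1 → [0,0,-3]

L=[[1,0,0],[5,1,0],[-3,-2,1]] U=[[-4,0,-2],[0,5,2],[0,0,-3]]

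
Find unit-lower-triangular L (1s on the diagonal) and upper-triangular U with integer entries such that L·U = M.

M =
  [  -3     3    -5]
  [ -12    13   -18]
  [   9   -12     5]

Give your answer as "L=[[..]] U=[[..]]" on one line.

  R1 -= 4·R0 → [0,1,2]
  R2 -= -3·R0 → [0,-3,-10]
  R2 -= -3·R1 → [0,0,-4]

L=[[1,0,0],[4,1,0],[-3,-3,1]] U=[[-3,3,-5],[0,1,2],[0,0,-4]]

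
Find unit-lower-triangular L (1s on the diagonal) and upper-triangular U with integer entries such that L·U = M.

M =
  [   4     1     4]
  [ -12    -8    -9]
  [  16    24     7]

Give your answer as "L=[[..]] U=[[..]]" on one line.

  row1 -= -3·row0 → [0,-5,3]
  row2 -= 4·row0 → [0,20,-9]
  row2 -= -4·row1 → [0,0,3]

L=[[1,0,0],[-3,1,0],[4,-4,1]] U=[[4,1,4],[0,-5,3],[0,0,3]]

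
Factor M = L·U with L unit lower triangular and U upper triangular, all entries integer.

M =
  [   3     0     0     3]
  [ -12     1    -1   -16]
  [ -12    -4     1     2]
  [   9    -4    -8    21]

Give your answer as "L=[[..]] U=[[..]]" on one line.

  r1 -= -4·r0 → [0,1,-1,-4]
  r2 -= -4·r0 → [0,-4,1,14]
  r3 -= 3·r0 → [0,-4,-8,12]
  r2 -= -4·r1 → [0,0,-3,-2]
  r3 -= -4·r1 → [0,0,-12,-4]
  r3 -= 4·r2 → [0,0,0,4]

L=[[1,0,0,0],[-4,1,0,0],[-4,-4,1,0],[3,-4,4,1]] U=[[3,0,0,3],[0,1,-1,-4],[0,0,-3,-2],[0,0,0,4]]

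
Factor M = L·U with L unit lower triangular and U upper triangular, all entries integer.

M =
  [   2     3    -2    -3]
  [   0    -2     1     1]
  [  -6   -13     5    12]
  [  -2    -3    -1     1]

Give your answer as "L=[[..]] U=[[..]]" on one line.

  row1 -= 0·row0 → [0,-2,1,1]
  row2 -= -3·row0 → [0,-4,-1,3]
  row3 -= -1·row0 → [0,0,-3,-2]
  row2 -= 2·row1 → [0,0,-3,1]
  row3 -= 0·row1 → [0,0,-3,-2]
  row3 -= 1·row2 → [0,0,0,-3]

L=[[1,0,0,0],[0,1,0,0],[-3,2,1,0],[-1,0,1,1]] U=[[2,3,-2,-3],[0,-2,1,1],[0,0,-3,1],[0,0,0,-3]]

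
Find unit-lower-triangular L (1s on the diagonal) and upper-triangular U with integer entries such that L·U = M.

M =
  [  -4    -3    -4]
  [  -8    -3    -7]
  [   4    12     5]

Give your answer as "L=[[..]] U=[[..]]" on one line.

  r1 -= 2·r0 → [0,3,1]
  r2 -= -1·r0 → [0,9,1]
  r2 -= 3·r1 → [0,0,-2]

L=[[1,0,0],[2,1,0],[-1,3,1]] U=[[-4,-3,-4],[0,3,1],[0,0,-2]]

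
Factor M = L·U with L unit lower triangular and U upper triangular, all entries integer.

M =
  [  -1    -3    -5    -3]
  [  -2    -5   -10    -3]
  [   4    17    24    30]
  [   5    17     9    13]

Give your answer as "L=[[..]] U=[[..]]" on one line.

  r1 -= 2·r0 → [0,1,0,3]
  r2 -= -4·r0 → [0,5,4,18]
  r3 -= -5·r0 → [0,2,-16,-2]
  r2 -= 5·r1 → [0,0,4,3]
  r3 -= 2·r1 → [0,0,-16,-8]
  r3 -= -4·r2 → [0,0,0,4]

L=[[1,0,0,0],[2,1,0,0],[-4,5,1,0],[-5,2,-4,1]] U=[[-1,-3,-5,-3],[0,1,0,3],[0,0,4,3],[0,0,0,4]]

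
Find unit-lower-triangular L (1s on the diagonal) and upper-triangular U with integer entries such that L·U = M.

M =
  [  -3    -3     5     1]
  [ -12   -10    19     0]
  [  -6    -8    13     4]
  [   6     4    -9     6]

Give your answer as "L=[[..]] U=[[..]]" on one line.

  r1 -= 4·r0 → [0,2,-1,-4]
  r2 -= 2·r0 → [0,-2,3,2]
  r3 -= -2·r0 → [0,-2,1,8]
  r2 -= -1·r1 → [0,0,2,-2]
  r3 -= -1·r1 → [0,0,0,4]
  r3 -= 0·r2 → [0,0,0,4]

L=[[1,0,0,0],[4,1,0,0],[2,-1,1,0],[-2,-1,0,1]] U=[[-3,-3,5,1],[0,2,-1,-4],[0,0,2,-2],[0,0,0,4]]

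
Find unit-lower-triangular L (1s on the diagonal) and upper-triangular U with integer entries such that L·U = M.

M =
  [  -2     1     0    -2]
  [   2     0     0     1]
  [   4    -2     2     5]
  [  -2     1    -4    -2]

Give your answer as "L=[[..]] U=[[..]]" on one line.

L=[[1,0,0,0],[-1,1,0,0],[-2,0,1,0],[1,0,-2,1]] U=[[-2,1,0,-2],[0,1,0,-1],[0,0,2,1],[0,0,0,2]]

  r1 -= -1·r0 → [0,1,0,-1]
  r2 -= -2·r0 → [0,0,2,1]
  r3 -= 1·r0 → [0,0,-4,0]
  r2 -= 0·r1 → [0,0,2,1]
  r3 -= 0·r1 → [0,0,-4,0]
  r3 -= -2·r2 → [0,0,0,2]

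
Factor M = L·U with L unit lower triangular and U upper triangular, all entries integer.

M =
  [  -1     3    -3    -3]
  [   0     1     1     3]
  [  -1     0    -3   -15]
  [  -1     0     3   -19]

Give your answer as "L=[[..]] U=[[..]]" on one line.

  r1 -= 0·r0 → [0,1,1,3]
  r2 -= 1·r0 → [0,-3,0,-12]
  r3 -= 1·r0 → [0,-3,6,-16]
  r2 -= -3·r1 → [0,0,3,-3]
  r3 -= -3·r1 → [0,0,9,-7]
  r3 -= 3·r2 → [0,0,0,2]

L=[[1,0,0,0],[0,1,0,0],[1,-3,1,0],[1,-3,3,1]] U=[[-1,3,-3,-3],[0,1,1,3],[0,0,3,-3],[0,0,0,2]]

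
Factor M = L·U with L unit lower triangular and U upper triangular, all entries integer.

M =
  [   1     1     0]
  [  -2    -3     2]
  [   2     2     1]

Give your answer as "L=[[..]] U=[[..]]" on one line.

  row1 -= -2·row0 → [0,-1,2]
  row2 -= 2·row0 → [0,0,1]
  row2 -= 0·row1 → [0,0,1]

L=[[1,0,0],[-2,1,0],[2,0,1]] U=[[1,1,0],[0,-1,2],[0,0,1]]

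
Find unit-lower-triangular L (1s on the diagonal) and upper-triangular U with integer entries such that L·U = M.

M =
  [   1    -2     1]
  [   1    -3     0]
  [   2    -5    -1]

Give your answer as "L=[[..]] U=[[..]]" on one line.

L=[[1,0,0],[1,1,0],[2,1,1]] U=[[1,-2,1],[0,-1,-1],[0,0,-2]]

  R1 -= 1·R0 → [0,-1,-1]
  R2 -= 2·R0 → [0,-1,-3]
  R2 -= 1·R1 → [0,0,-2]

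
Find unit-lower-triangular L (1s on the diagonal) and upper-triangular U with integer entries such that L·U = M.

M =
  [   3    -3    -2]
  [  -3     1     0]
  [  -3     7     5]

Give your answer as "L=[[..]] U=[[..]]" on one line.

  row1 -= -1·row0 → [0,-2,-2]
  row2 -= -1·row0 → [0,4,3]
  row2 -= -2·row1 → [0,0,-1]

L=[[1,0,0],[-1,1,0],[-1,-2,1]] U=[[3,-3,-2],[0,-2,-2],[0,0,-1]]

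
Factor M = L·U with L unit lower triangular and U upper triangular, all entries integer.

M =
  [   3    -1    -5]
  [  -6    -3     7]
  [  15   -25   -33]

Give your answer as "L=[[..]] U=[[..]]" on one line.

L=[[1,0,0],[-2,1,0],[5,4,1]] U=[[3,-1,-5],[0,-5,-3],[0,0,4]]

  row1 -= -2·row0 → [0,-5,-3]
  row2 -= 5·row0 → [0,-20,-8]
  row2 -= 4·row1 → [0,0,4]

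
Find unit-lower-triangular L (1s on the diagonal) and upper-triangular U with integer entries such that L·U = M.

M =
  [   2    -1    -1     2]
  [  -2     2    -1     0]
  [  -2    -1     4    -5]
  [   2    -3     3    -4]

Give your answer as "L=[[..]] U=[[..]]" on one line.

L=[[1,0,0,0],[-1,1,0,0],[-1,-2,1,0],[1,-2,0,1]] U=[[2,-1,-1,2],[0,1,-2,2],[0,0,-1,1],[0,0,0,-2]]

  row1 -= -1·row0 → [0,1,-2,2]
  row2 -= -1·row0 → [0,-2,3,-3]
  row3 -= 1·row0 → [0,-2,4,-6]
  row2 -= -2·row1 → [0,0,-1,1]
  row3 -= -2·row1 → [0,0,0,-2]
  row3 -= 0·row2 → [0,0,0,-2]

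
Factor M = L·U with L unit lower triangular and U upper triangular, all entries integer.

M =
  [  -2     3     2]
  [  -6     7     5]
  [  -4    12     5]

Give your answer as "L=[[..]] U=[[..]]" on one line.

L=[[1,0,0],[3,1,0],[2,-3,1]] U=[[-2,3,2],[0,-2,-1],[0,0,-2]]

  R1 -= 3·R0 → [0,-2,-1]
  R2 -= 2·R0 → [0,6,1]
  R2 -= -3·R1 → [0,0,-2]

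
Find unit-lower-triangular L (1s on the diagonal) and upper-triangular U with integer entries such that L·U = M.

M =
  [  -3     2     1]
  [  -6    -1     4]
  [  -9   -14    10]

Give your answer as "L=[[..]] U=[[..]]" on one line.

  R1 -= 2·R0 → [0,-5,2]
  R2 -= 3·R0 → [0,-20,7]
  R2 -= 4·R1 → [0,0,-1]

L=[[1,0,0],[2,1,0],[3,4,1]] U=[[-3,2,1],[0,-5,2],[0,0,-1]]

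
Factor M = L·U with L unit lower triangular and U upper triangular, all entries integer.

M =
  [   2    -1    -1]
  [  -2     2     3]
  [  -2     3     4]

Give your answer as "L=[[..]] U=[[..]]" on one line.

  r1 -= -1·r0 → [0,1,2]
  r2 -= -1·r0 → [0,2,3]
  r2 -= 2·r1 → [0,0,-1]

L=[[1,0,0],[-1,1,0],[-1,2,1]] U=[[2,-1,-1],[0,1,2],[0,0,-1]]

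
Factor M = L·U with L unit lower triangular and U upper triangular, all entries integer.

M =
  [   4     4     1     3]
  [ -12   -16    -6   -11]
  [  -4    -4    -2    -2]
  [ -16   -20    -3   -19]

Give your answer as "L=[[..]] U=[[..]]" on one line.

L=[[1,0,0,0],[-3,1,0,0],[-1,0,1,0],[-4,1,-4,1]] U=[[4,4,1,3],[0,-4,-3,-2],[0,0,-1,1],[0,0,0,-1]]

  R1 -= -3·R0 → [0,-4,-3,-2]
  R2 -= -1·R0 → [0,0,-1,1]
  R3 -= -4·R0 → [0,-4,1,-7]
  R2 -= 0·R1 → [0,0,-1,1]
  R3 -= 1·R1 → [0,0,4,-5]
  R3 -= -4·R2 → [0,0,0,-1]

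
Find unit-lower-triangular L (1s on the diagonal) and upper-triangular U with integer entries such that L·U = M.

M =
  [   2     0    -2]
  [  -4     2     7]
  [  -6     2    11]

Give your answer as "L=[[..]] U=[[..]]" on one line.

  row1 -= -2·row0 → [0,2,3]
  row2 -= -3·row0 → [0,2,5]
  row2 -= 1·row1 → [0,0,2]

L=[[1,0,0],[-2,1,0],[-3,1,1]] U=[[2,0,-2],[0,2,3],[0,0,2]]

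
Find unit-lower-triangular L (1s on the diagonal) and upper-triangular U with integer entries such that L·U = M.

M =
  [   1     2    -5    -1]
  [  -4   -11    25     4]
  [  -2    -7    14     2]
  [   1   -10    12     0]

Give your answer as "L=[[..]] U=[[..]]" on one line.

  row1 -= -4·row0 → [0,-3,5,0]
  row2 -= -2·row0 → [0,-3,4,0]
  row3 -= 1·row0 → [0,-12,17,1]
  row2 -= 1·row1 → [0,0,-1,0]
  row3 -= 4·row1 → [0,0,-3,1]
  row3 -= 3·row2 → [0,0,0,1]

L=[[1,0,0,0],[-4,1,0,0],[-2,1,1,0],[1,4,3,1]] U=[[1,2,-5,-1],[0,-3,5,0],[0,0,-1,0],[0,0,0,1]]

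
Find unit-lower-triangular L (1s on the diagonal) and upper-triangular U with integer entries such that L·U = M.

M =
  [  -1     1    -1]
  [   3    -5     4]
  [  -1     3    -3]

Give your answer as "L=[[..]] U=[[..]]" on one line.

  r1 -= -3·r0 → [0,-2,1]
  r2 -= 1·r0 → [0,2,-2]
  r2 -= -1·r1 → [0,0,-1]

L=[[1,0,0],[-3,1,0],[1,-1,1]] U=[[-1,1,-1],[0,-2,1],[0,0,-1]]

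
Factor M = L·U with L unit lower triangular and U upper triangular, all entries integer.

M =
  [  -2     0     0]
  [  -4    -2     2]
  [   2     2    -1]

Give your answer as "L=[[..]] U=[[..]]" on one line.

  row1 -= 2·row0 → [0,-2,2]
  row2 -= -1·row0 → [0,2,-1]
  row2 -= -1·row1 → [0,0,1]

L=[[1,0,0],[2,1,0],[-1,-1,1]] U=[[-2,0,0],[0,-2,2],[0,0,1]]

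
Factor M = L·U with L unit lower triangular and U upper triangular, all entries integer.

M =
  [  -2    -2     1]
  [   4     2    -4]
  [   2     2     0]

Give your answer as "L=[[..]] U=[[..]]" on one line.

L=[[1,0,0],[-2,1,0],[-1,0,1]] U=[[-2,-2,1],[0,-2,-2],[0,0,1]]

  r1 -= -2·r0 → [0,-2,-2]
  r2 -= -1·r0 → [0,0,1]
  r2 -= 0·r1 → [0,0,1]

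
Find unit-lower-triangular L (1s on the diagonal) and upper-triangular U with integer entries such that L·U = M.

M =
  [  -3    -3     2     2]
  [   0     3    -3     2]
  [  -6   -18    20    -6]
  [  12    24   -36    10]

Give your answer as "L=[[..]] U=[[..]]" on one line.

  R1 -= 0·R0 → [0,3,-3,2]
  R2 -= 2·R0 → [0,-12,16,-10]
  R3 -= -4·R0 → [0,12,-28,18]
  R2 -= -4·R1 → [0,0,4,-2]
  R3 -= 4·R1 → [0,0,-16,10]
  R3 -= -4·R2 → [0,0,0,2]

L=[[1,0,0,0],[0,1,0,0],[2,-4,1,0],[-4,4,-4,1]] U=[[-3,-3,2,2],[0,3,-3,2],[0,0,4,-2],[0,0,0,2]]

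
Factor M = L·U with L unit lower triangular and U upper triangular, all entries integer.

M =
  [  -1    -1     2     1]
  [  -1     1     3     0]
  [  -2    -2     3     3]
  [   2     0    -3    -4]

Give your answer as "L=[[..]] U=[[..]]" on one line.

L=[[1,0,0,0],[1,1,0,0],[2,0,1,0],[-2,-1,-2,1]] U=[[-1,-1,2,1],[0,2,1,-1],[0,0,-1,1],[0,0,0,-1]]

  r1 -= 1·r0 → [0,2,1,-1]
  r2 -= 2·r0 → [0,0,-1,1]
  r3 -= -2·r0 → [0,-2,1,-2]
  r2 -= 0·r1 → [0,0,-1,1]
  r3 -= -1·r1 → [0,0,2,-3]
  r3 -= -2·r2 → [0,0,0,-1]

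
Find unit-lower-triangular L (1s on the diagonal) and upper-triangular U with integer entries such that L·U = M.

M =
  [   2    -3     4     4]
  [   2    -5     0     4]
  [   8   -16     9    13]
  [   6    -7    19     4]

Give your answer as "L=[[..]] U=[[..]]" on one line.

L=[[1,0,0,0],[1,1,0,0],[4,2,1,0],[3,-1,3,1]] U=[[2,-3,4,4],[0,-2,-4,0],[0,0,1,-3],[0,0,0,1]]

  row1 -= 1·row0 → [0,-2,-4,0]
  row2 -= 4·row0 → [0,-4,-7,-3]
  row3 -= 3·row0 → [0,2,7,-8]
  row2 -= 2·row1 → [0,0,1,-3]
  row3 -= -1·row1 → [0,0,3,-8]
  row3 -= 3·row2 → [0,0,0,1]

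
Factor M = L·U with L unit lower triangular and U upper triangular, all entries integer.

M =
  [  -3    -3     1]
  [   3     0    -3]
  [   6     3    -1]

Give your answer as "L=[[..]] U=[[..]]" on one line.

  row1 -= -1·row0 → [0,-3,-2]
  row2 -= -2·row0 → [0,-3,1]
  row2 -= 1·row1 → [0,0,3]

L=[[1,0,0],[-1,1,0],[-2,1,1]] U=[[-3,-3,1],[0,-3,-2],[0,0,3]]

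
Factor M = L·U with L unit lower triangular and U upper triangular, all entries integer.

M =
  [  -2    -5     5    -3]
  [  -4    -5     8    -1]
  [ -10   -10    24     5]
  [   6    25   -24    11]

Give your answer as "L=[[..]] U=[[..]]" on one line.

L=[[1,0,0,0],[2,1,0,0],[5,3,1,0],[-3,2,-1,1]] U=[[-2,-5,5,-3],[0,5,-2,5],[0,0,5,5],[0,0,0,-3]]

  R1 -= 2·R0 → [0,5,-2,5]
  R2 -= 5·R0 → [0,15,-1,20]
  R3 -= -3·R0 → [0,10,-9,2]
  R2 -= 3·R1 → [0,0,5,5]
  R3 -= 2·R1 → [0,0,-5,-8]
  R3 -= -1·R2 → [0,0,0,-3]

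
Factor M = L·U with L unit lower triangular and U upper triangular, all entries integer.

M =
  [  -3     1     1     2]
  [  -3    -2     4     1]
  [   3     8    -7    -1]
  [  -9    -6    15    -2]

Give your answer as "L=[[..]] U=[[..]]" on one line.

L=[[1,0,0,0],[1,1,0,0],[-1,-3,1,0],[3,3,1,1]] U=[[-3,1,1,2],[0,-3,3,-1],[0,0,3,-2],[0,0,0,-3]]

  R1 -= 1·R0 → [0,-3,3,-1]
  R2 -= -1·R0 → [0,9,-6,1]
  R3 -= 3·R0 → [0,-9,12,-8]
  R2 -= -3·R1 → [0,0,3,-2]
  R3 -= 3·R1 → [0,0,3,-5]
  R3 -= 1·R2 → [0,0,0,-3]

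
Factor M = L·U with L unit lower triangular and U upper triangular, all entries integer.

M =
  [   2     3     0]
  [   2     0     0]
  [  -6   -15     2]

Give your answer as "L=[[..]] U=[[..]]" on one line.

L=[[1,0,0],[1,1,0],[-3,2,1]] U=[[2,3,0],[0,-3,0],[0,0,2]]

  row1 -= 1·row0 → [0,-3,0]
  row2 -= -3·row0 → [0,-6,2]
  row2 -= 2·row1 → [0,0,2]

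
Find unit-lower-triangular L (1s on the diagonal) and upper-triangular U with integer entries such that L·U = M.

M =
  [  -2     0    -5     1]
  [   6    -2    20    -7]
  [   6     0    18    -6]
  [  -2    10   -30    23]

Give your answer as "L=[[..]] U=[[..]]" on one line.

  row1 -= -3·row0 → [0,-2,5,-4]
  row2 -= -3·row0 → [0,0,3,-3]
  row3 -= 1·row0 → [0,10,-25,22]
  row2 -= 0·row1 → [0,0,3,-3]
  row3 -= -5·row1 → [0,0,0,2]
  row3 -= 0·row2 → [0,0,0,2]

L=[[1,0,0,0],[-3,1,0,0],[-3,0,1,0],[1,-5,0,1]] U=[[-2,0,-5,1],[0,-2,5,-4],[0,0,3,-3],[0,0,0,2]]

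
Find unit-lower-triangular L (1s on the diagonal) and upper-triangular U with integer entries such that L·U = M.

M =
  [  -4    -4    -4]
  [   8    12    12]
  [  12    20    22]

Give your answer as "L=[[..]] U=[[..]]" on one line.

  r1 -= -2·r0 → [0,4,4]
  r2 -= -3·r0 → [0,8,10]
  r2 -= 2·r1 → [0,0,2]

L=[[1,0,0],[-2,1,0],[-3,2,1]] U=[[-4,-4,-4],[0,4,4],[0,0,2]]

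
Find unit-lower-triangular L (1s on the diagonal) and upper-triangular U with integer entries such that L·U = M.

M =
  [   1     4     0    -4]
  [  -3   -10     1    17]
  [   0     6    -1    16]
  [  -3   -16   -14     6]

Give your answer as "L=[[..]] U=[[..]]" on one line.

L=[[1,0,0,0],[-3,1,0,0],[0,3,1,0],[-3,-2,3,1]] U=[[1,4,0,-4],[0,2,1,5],[0,0,-4,1],[0,0,0,1]]

  row1 -= -3·row0 → [0,2,1,5]
  row2 -= 0·row0 → [0,6,-1,16]
  row3 -= -3·row0 → [0,-4,-14,-6]
  row2 -= 3·row1 → [0,0,-4,1]
  row3 -= -2·row1 → [0,0,-12,4]
  row3 -= 3·row2 → [0,0,0,1]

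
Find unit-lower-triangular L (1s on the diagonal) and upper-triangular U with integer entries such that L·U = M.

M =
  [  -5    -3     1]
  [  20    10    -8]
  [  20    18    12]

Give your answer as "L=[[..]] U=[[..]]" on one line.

L=[[1,0,0],[-4,1,0],[-4,-3,1]] U=[[-5,-3,1],[0,-2,-4],[0,0,4]]

  row1 -= -4·row0 → [0,-2,-4]
  row2 -= -4·row0 → [0,6,16]
  row2 -= -3·row1 → [0,0,4]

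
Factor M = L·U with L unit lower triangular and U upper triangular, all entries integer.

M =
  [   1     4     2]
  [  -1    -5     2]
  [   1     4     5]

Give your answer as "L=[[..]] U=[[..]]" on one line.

  r1 -= -1·r0 → [0,-1,4]
  r2 -= 1·r0 → [0,0,3]
  r2 -= 0·r1 → [0,0,3]

L=[[1,0,0],[-1,1,0],[1,0,1]] U=[[1,4,2],[0,-1,4],[0,0,3]]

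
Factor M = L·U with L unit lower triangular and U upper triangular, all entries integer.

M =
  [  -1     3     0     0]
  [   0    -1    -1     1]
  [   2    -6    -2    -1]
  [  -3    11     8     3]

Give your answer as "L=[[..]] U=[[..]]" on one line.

  row1 -= 0·row0 → [0,-1,-1,1]
  row2 -= -2·row0 → [0,0,-2,-1]
  row3 -= 3·row0 → [0,2,8,3]
  row2 -= 0·row1 → [0,0,-2,-1]
  row3 -= -2·row1 → [0,0,6,5]
  row3 -= -3·row2 → [0,0,0,2]

L=[[1,0,0,0],[0,1,0,0],[-2,0,1,0],[3,-2,-3,1]] U=[[-1,3,0,0],[0,-1,-1,1],[0,0,-2,-1],[0,0,0,2]]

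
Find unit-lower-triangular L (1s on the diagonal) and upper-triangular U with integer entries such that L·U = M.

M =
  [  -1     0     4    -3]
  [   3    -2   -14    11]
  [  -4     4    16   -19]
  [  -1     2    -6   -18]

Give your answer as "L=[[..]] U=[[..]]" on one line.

L=[[1,0,0,0],[-3,1,0,0],[4,-2,1,0],[1,-1,3,1]] U=[[-1,0,4,-3],[0,-2,-2,2],[0,0,-4,-3],[0,0,0,-4]]

  r1 -= -3·r0 → [0,-2,-2,2]
  r2 -= 4·r0 → [0,4,0,-7]
  r3 -= 1·r0 → [0,2,-10,-15]
  r2 -= -2·r1 → [0,0,-4,-3]
  r3 -= -1·r1 → [0,0,-12,-13]
  r3 -= 3·r2 → [0,0,0,-4]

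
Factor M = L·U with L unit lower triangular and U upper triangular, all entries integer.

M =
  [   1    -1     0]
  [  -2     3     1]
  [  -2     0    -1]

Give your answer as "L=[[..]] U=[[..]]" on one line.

  r1 -= -2·r0 → [0,1,1]
  r2 -= -2·r0 → [0,-2,-1]
  r2 -= -2·r1 → [0,0,1]

L=[[1,0,0],[-2,1,0],[-2,-2,1]] U=[[1,-1,0],[0,1,1],[0,0,1]]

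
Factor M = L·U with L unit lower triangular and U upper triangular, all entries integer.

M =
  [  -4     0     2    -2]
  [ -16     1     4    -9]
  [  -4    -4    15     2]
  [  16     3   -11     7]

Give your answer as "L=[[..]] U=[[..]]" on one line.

  R1 -= 4·R0 → [0,1,-4,-1]
  R2 -= 1·R0 → [0,-4,13,4]
  R3 -= -4·R0 → [0,3,-3,-1]
  R2 -= -4·R1 → [0,0,-3,0]
  R3 -= 3·R1 → [0,0,9,2]
  R3 -= -3·R2 → [0,0,0,2]

L=[[1,0,0,0],[4,1,0,0],[1,-4,1,0],[-4,3,-3,1]] U=[[-4,0,2,-2],[0,1,-4,-1],[0,0,-3,0],[0,0,0,2]]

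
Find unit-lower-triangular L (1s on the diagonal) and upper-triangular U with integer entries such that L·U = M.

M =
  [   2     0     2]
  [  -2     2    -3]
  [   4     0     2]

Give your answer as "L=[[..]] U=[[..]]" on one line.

  r1 -= -1·r0 → [0,2,-1]
  r2 -= 2·r0 → [0,0,-2]
  r2 -= 0·r1 → [0,0,-2]

L=[[1,0,0],[-1,1,0],[2,0,1]] U=[[2,0,2],[0,2,-1],[0,0,-2]]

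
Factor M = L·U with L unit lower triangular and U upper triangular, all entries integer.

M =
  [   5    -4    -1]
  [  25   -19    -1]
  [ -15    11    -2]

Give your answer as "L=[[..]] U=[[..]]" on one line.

L=[[1,0,0],[5,1,0],[-3,-1,1]] U=[[5,-4,-1],[0,1,4],[0,0,-1]]

  r1 -= 5·r0 → [0,1,4]
  r2 -= -3·r0 → [0,-1,-5]
  r2 -= -1·r1 → [0,0,-1]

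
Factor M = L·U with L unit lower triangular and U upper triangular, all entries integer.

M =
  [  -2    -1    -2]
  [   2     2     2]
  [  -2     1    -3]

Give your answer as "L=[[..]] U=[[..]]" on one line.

  R1 -= -1·R0 → [0,1,0]
  R2 -= 1·R0 → [0,2,-1]
  R2 -= 2·R1 → [0,0,-1]

L=[[1,0,0],[-1,1,0],[1,2,1]] U=[[-2,-1,-2],[0,1,0],[0,0,-1]]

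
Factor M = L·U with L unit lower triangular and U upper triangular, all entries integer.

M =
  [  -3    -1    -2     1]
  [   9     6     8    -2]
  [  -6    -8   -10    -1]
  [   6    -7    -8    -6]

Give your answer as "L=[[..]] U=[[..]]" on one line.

L=[[1,0,0,0],[-3,1,0,0],[2,-2,1,0],[-2,-3,3,1]] U=[[-3,-1,-2,1],[0,3,2,1],[0,0,-2,-1],[0,0,0,2]]

  row1 -= -3·row0 → [0,3,2,1]
  row2 -= 2·row0 → [0,-6,-6,-3]
  row3 -= -2·row0 → [0,-9,-12,-4]
  row2 -= -2·row1 → [0,0,-2,-1]
  row3 -= -3·row1 → [0,0,-6,-1]
  row3 -= 3·row2 → [0,0,0,2]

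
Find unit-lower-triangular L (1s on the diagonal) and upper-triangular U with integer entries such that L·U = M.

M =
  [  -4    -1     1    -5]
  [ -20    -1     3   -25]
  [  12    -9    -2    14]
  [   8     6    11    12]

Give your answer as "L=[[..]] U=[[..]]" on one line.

  r1 -= 5·r0 → [0,4,-2,0]
  r2 -= -3·r0 → [0,-12,1,-1]
  r3 -= -2·r0 → [0,4,13,2]
  r2 -= -3·r1 → [0,0,-5,-1]
  r3 -= 1·r1 → [0,0,15,2]
  r3 -= -3·r2 → [0,0,0,-1]

L=[[1,0,0,0],[5,1,0,0],[-3,-3,1,0],[-2,1,-3,1]] U=[[-4,-1,1,-5],[0,4,-2,0],[0,0,-5,-1],[0,0,0,-1]]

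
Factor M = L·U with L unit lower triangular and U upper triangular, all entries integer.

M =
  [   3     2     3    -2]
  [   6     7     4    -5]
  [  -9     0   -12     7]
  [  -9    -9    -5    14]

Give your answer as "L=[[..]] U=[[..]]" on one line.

L=[[1,0,0,0],[2,1,0,0],[-3,2,1,0],[-3,-1,2,1]] U=[[3,2,3,-2],[0,3,-2,-1],[0,0,1,3],[0,0,0,1]]

  R1 -= 2·R0 → [0,3,-2,-1]
  R2 -= -3·R0 → [0,6,-3,1]
  R3 -= -3·R0 → [0,-3,4,8]
  R2 -= 2·R1 → [0,0,1,3]
  R3 -= -1·R1 → [0,0,2,7]
  R3 -= 2·R2 → [0,0,0,1]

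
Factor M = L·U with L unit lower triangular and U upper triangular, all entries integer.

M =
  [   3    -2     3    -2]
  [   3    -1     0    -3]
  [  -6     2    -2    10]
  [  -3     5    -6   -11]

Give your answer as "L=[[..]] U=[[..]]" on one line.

  row1 -= 1·row0 → [0,1,-3,-1]
  row2 -= -2·row0 → [0,-2,4,6]
  row3 -= -1·row0 → [0,3,-3,-13]
  row2 -= -2·row1 → [0,0,-2,4]
  row3 -= 3·row1 → [0,0,6,-10]
  row3 -= -3·row2 → [0,0,0,2]

L=[[1,0,0,0],[1,1,0,0],[-2,-2,1,0],[-1,3,-3,1]] U=[[3,-2,3,-2],[0,1,-3,-1],[0,0,-2,4],[0,0,0,2]]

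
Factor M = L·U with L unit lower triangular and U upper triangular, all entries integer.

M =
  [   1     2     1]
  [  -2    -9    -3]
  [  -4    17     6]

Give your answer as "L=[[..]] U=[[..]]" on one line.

  row1 -= -2·row0 → [0,-5,-1]
  row2 -= -4·row0 → [0,25,10]
  row2 -= -5·row1 → [0,0,5]

L=[[1,0,0],[-2,1,0],[-4,-5,1]] U=[[1,2,1],[0,-5,-1],[0,0,5]]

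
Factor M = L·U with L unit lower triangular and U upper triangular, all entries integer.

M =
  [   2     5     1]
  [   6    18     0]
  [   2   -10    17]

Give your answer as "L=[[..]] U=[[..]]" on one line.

L=[[1,0,0],[3,1,0],[1,-5,1]] U=[[2,5,1],[0,3,-3],[0,0,1]]

  r1 -= 3·r0 → [0,3,-3]
  r2 -= 1·r0 → [0,-15,16]
  r2 -= -5·r1 → [0,0,1]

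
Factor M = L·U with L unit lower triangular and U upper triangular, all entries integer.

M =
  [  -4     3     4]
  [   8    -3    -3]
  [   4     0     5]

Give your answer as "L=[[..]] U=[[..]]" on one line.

  row1 -= -2·row0 → [0,3,5]
  row2 -= -1·row0 → [0,3,9]
  row2 -= 1·row1 → [0,0,4]

L=[[1,0,0],[-2,1,0],[-1,1,1]] U=[[-4,3,4],[0,3,5],[0,0,4]]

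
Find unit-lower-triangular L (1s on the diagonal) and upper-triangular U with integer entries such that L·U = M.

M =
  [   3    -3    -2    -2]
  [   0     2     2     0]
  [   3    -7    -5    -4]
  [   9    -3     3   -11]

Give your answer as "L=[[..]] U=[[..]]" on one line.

  row1 -= 0·row0 → [0,2,2,0]
  row2 -= 1·row0 → [0,-4,-3,-2]
  row3 -= 3·row0 → [0,6,9,-5]
  row2 -= -2·row1 → [0,0,1,-2]
  row3 -= 3·row1 → [0,0,3,-5]
  row3 -= 3·row2 → [0,0,0,1]

L=[[1,0,0,0],[0,1,0,0],[1,-2,1,0],[3,3,3,1]] U=[[3,-3,-2,-2],[0,2,2,0],[0,0,1,-2],[0,0,0,1]]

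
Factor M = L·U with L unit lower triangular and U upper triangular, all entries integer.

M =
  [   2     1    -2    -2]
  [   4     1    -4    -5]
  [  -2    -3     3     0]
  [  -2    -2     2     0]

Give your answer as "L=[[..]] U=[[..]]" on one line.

L=[[1,0,0,0],[2,1,0,0],[-1,2,1,0],[-1,1,0,1]] U=[[2,1,-2,-2],[0,-1,0,-1],[0,0,1,0],[0,0,0,-1]]

  r1 -= 2·r0 → [0,-1,0,-1]
  r2 -= -1·r0 → [0,-2,1,-2]
  r3 -= -1·r0 → [0,-1,0,-2]
  r2 -= 2·r1 → [0,0,1,0]
  r3 -= 1·r1 → [0,0,0,-1]
  r3 -= 0·r2 → [0,0,0,-1]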